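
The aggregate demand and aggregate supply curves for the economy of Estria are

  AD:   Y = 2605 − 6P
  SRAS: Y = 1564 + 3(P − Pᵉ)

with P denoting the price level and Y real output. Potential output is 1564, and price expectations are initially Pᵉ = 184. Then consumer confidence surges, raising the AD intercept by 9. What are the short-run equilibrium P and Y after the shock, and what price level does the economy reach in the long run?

Short run: P = 178, Y = 1546. Long run: P = 175.

AD shifts right: new AD is Y = 2614 − 6P. With Pᵉ = 184, SRAS is Y = 1012 + 3P.
Short run: 2614 − 6P = 1012 + 3P gives 1602 = 9P, so P = 178 and Y = 2614 − 6·178 = 1546.
Y = 1546 is below potential 1564; expectations adjust and SRAS shifts right until Y = 1564.
Long run: on the new AD curve, 1564 = 2614 − 6P gives P = 175.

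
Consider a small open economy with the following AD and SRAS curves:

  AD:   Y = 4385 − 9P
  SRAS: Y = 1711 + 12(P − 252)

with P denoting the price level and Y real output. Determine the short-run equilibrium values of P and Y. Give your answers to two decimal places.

P = 271.33, Y = 1943.00

Write SRAS as Y = 1711 + 12P − 3024 = 12P − 1313.
Set AD = SRAS: 4385 − 9P = 12P − 1313, so 5698 = 21P and P = 271.33.
Substituting into AD, Y = 4385 − 9P = 1943.00.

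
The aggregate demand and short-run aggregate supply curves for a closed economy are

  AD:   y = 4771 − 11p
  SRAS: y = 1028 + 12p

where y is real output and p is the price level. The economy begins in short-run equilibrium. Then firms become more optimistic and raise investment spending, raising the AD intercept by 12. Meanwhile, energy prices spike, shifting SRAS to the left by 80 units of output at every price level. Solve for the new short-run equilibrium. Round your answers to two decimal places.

p = 166.74, y = 2948.87

After both shocks: AD is y = 4783 − 11p and SRAS is y = 948 + 12p.
Setting them equal: 3835 = 23p, so p = 166.74.
Substituting into AD, y = 2948.87.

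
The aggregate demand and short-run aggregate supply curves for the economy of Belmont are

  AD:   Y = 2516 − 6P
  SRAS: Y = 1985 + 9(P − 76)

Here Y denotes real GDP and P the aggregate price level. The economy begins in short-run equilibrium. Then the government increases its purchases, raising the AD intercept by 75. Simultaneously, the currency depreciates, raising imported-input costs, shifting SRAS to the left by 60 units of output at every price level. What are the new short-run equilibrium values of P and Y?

P = 90, Y = 2051

After both shocks: AD is Y = 2591 − 6P and SRAS is Y = 1241 + 9P.
Setting them equal: 1350 = 15P, so P = 90.
Y = 2591 − 6·90 = 2051.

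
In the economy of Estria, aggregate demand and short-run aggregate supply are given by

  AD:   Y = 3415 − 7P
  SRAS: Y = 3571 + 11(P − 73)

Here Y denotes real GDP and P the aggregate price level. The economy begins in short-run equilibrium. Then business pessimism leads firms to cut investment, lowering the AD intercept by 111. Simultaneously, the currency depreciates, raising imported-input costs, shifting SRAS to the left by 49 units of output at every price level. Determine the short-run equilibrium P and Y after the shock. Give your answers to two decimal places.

After both shocks: AD is Y = 3304 − 7P and SRAS is Y = 2719 + 11P.
Setting them equal: 585 = 18P, so P = 32.50.
Substituting into AD, Y = 3076.50.

P = 32.50, Y = 3076.50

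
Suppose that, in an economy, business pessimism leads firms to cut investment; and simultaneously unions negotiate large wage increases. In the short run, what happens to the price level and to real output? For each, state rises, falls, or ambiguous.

The first event is a negative demand shock: AD shifts left, which by itself pushes P down and Y down.
The second is an adverse supply shock: SRAS shifts left, which by itself pushes P up and Y down.
The two shocks push P in opposite directions, so the effect on P is ambiguous. Both shocks push Y down, so Y falls.

Price level: ambiguous; output: falls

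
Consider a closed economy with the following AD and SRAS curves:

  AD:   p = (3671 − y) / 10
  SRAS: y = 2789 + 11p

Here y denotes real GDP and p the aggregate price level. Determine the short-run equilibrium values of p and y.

p = 42, y = 3251

Rearrange AD to y = 3671 − 10p.
Set AD = SRAS: 3671 − 10p = 2789 + 11p, so 882 = 21p and p = 42.
Then y = 3671 − 10·42 = 3251.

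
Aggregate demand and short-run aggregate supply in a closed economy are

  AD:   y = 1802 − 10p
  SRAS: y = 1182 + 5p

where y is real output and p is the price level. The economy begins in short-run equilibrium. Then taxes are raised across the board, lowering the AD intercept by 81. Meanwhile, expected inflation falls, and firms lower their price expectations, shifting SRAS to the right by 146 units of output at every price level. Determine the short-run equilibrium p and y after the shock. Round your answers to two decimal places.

p = 26.20, y = 1459.00

After both shocks: AD is y = 1721 − 10p and SRAS is y = 1328 + 5p.
Setting them equal: 393 = 15p, so p = 26.20.
Substituting into AD, y = 1459.00.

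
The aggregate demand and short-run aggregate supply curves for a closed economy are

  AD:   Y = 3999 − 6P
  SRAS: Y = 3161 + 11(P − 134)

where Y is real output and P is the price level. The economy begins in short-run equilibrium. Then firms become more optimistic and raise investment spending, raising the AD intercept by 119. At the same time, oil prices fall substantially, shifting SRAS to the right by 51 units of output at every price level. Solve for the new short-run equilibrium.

P = 140, Y = 3278

After both shocks: AD is Y = 4118 − 6P and SRAS is Y = 1738 + 11P.
Setting them equal: 2380 = 17P, so P = 140.
Y = 4118 − 6·140 = 3278.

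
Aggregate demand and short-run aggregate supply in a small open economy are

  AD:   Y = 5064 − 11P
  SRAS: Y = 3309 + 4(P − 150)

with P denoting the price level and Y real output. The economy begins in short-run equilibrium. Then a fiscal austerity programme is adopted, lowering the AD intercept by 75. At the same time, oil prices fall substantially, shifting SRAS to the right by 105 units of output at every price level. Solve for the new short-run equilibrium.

After both shocks: AD is Y = 4989 − 11P and SRAS is Y = 2814 + 4P.
Setting them equal: 2175 = 15P, so P = 145.
Y = 4989 − 11·145 = 3394.

P = 145, Y = 3394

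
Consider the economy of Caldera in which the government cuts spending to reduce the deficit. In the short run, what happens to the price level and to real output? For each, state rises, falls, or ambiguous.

This is a negative demand shock: AD shifts left.
Moving along the upward-sloping SRAS curve, P falls and Y falls.

Price level: falls; output: falls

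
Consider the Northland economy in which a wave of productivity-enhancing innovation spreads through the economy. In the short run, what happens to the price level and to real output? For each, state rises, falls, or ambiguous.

Price level: falls; output: rises

This is a favourable supply shock: SRAS shifts right.
Moving along the downward-sloping AD curve, P falls and Y rises.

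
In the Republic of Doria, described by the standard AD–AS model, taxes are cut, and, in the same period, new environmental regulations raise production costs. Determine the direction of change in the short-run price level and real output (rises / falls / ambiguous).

Price level: rises; output: ambiguous

The first event is a positive demand shock: AD shifts right, which by itself pushes P up and Y up.
The second is an adverse supply shock: SRAS shifts left, which by itself pushes P up and Y down.
Both shocks push P up, so P rises. The two shocks push Y in opposite directions, so the effect on Y is ambiguous.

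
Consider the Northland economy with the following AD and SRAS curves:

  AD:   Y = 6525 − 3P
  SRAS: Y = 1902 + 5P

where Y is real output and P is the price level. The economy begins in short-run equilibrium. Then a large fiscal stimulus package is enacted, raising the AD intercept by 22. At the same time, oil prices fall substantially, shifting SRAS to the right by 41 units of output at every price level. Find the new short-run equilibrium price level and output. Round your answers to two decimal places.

After both shocks: AD is Y = 6547 − 3P and SRAS is Y = 1943 + 5P.
Setting them equal: 4604 = 8P, so P = 575.50.
Substituting into AD, Y = 4820.50.

P = 575.50, Y = 4820.50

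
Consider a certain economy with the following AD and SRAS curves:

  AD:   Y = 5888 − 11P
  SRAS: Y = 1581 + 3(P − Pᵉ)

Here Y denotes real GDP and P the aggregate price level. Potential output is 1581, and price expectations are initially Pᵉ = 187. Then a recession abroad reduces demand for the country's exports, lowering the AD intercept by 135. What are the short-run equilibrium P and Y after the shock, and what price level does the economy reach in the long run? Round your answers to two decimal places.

AD shifts left: new AD is Y = 5753 − 11P. With Pᵉ = 187, SRAS is Y = 1020 + 3P.
Short run: 5753 − 11P = 1020 + 3P gives 4733 = 14P, so P = 338.07 and Y = 5753 − 11P = 2034.21.
Y = 2034.21 is above potential 1581; expectations adjust and SRAS shifts left until Y = 1581.
Long run: on the new AD curve, 1581 = 5753 − 11P gives P = 379.27.

Short run: P = 338.07, Y = 2034.21. Long run: P = 379.27.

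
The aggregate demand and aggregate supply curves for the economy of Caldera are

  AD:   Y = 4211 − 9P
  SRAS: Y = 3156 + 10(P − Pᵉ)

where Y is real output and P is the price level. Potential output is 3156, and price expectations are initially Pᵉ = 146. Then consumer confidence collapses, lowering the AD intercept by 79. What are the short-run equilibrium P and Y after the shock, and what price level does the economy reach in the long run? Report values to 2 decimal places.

Short run: P = 128.21, Y = 2978.11. Long run: P = 108.44.

AD shifts left: new AD is Y = 4132 − 9P. With Pᵉ = 146, SRAS is Y = 1696 + 10P.
Short run: 4132 − 9P = 1696 + 10P gives 2436 = 19P, so P = 128.21 and Y = 4132 − 9P = 2978.11.
Y = 2978.11 is below potential 3156; expectations adjust and SRAS shifts right until Y = 3156.
Long run: on the new AD curve, 3156 = 4132 − 9P gives P = 108.44.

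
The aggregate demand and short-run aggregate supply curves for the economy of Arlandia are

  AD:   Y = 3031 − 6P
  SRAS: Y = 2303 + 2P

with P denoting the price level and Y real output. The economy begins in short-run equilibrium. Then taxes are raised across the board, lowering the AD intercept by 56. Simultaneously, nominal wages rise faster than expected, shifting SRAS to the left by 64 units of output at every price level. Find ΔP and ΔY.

After both shocks: AD is Y = 2975 − 6P and SRAS is Y = 2239 + 2P.
Setting them equal: 736 = 8P, so P = 92.
Y = 2975 − 6·92 = 2423.
Initially P = 91, Y = 2485, so ΔP = +1 and ΔY = -62.

ΔP = +1, ΔY = -62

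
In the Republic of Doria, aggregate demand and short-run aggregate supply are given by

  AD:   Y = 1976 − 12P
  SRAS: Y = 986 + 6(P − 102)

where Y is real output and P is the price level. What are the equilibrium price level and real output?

P = 89, Y = 908

Write SRAS as Y = 986 + 6P − 612 = 374 + 6P.
Set AD = SRAS: 1976 − 12P = 374 + 6P, so 1602 = 18P and P = 89.
Then Y = 1976 − 12·89 = 908.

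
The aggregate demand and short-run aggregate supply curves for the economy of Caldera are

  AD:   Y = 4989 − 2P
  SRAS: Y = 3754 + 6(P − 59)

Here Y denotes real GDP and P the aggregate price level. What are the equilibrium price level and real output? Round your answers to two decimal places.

P = 198.63, Y = 4591.75

Write SRAS as Y = 3754 + 6P − 354 = 3400 + 6P.
Set AD = SRAS: 4989 − 2P = 3400 + 6P, so 1589 = 8P and P = 198.63.
Substituting into AD, Y = 4989 − 2P = 4591.75.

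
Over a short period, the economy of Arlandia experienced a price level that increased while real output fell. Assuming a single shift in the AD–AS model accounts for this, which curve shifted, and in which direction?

P rose and Y fell. An AD shift moves P and Y in the same direction; an SRAS shift moves them in opposite directions.
Here P and Y moved in opposite directions, so the SRAS curve shifted.
Since Y fell, SRAS shifted left.

SRAS shifted left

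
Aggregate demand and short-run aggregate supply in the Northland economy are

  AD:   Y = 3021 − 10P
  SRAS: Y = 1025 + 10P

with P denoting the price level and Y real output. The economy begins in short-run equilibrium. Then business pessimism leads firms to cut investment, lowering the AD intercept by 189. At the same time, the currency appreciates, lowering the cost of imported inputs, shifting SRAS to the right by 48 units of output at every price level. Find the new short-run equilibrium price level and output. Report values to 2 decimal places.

P = 87.95, Y = 1952.50

After both shocks: AD is Y = 2832 − 10P and SRAS is Y = 1073 + 10P.
Setting them equal: 1759 = 20P, so P = 87.95.
Substituting into AD, Y = 1952.50.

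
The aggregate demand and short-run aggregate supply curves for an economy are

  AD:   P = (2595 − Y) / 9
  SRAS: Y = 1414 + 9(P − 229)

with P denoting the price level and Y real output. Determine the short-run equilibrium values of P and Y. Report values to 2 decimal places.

Write SRAS as Y = 1414 + 9P − 2061 = 9P − 647.
Rearrange AD to Y = 2595 − 9P.
Set AD = SRAS: 2595 − 9P = 9P − 647, so 3242 = 18P and P = 180.11.
Substituting into AD, Y = 2595 − 9P = 974.00.

P = 180.11, Y = 974.00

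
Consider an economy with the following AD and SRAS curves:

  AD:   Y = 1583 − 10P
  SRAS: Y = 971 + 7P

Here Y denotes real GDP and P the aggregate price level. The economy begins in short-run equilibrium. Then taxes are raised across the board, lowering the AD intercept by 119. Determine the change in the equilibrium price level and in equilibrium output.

ΔP = -7, ΔY = -49

This is a negative demand shock: AD shifts left.
New AD: Y = 1464 − 10P.
Set AD = SRAS: 1464 − 10P = 971 + 7P, so 493 = 17P and P = 29.
Y = 1464 − 10·29 = 1174.
Initially P = 36, Y = 1223, so ΔP = -7 and ΔY = -49.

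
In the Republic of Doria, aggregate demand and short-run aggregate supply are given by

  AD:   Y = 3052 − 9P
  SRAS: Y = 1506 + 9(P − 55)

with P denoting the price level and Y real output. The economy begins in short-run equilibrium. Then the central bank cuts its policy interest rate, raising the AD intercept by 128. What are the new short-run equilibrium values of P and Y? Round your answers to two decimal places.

P = 120.50, Y = 2095.50

This is a positive demand shock: AD shifts right.
New AD: Y = 3180 − 9P.
SRAS can be written Y = 1011 + 9P.
Set AD = SRAS: 3180 − 9P = 1011 + 9P, so 2169 = 18P and P = 120.50.
Substituting into AD, Y = 2095.50.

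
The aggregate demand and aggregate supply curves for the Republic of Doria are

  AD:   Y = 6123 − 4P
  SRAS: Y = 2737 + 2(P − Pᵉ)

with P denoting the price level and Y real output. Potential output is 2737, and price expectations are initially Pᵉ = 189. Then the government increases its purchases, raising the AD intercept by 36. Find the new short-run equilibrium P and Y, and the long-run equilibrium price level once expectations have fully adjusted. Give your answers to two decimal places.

Short run: P = 633.33, Y = 3625.67. Long run: P = 855.50.

AD shifts right: new AD is Y = 6159 − 4P. With Pᵉ = 189, SRAS is Y = 2359 + 2P.
Short run: 6159 − 4P = 2359 + 2P gives 3800 = 6P, so P = 633.33 and Y = 6159 − 4P = 3625.67.
Y = 3625.67 is above potential 2737; expectations adjust and SRAS shifts left until Y = 2737.
Long run: on the new AD curve, 2737 = 6159 − 4P gives P = 855.50.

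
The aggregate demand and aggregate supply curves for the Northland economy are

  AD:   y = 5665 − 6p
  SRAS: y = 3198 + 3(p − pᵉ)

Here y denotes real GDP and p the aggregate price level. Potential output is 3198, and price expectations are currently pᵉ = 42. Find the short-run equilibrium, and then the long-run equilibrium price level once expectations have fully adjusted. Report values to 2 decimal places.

Short run: with pᵉ = 42, SRAS is y = 3072 + 3p. Setting AD = SRAS gives 2593 = 9p, so p = 288.11 and y = 5665 − 6p = 3936.33.
Output 3936.33 is above potential 3198, so over time expected prices rise and SRAS shifts left until y returns to 3198.
Long run: y = 3198 on the AD curve gives 3198 = 5665 − 6p, so p = 411.17.

Short run: p = 288.11, y = 3936.33. Long run: p = 411.17.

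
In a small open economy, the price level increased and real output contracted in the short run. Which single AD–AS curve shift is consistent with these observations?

SRAS shifted left

P rose and Y fell. An AD shift moves P and Y in the same direction; an SRAS shift moves them in opposite directions.
Here P and Y moved in opposite directions, so the SRAS curve shifted.
Since Y fell, SRAS shifted left.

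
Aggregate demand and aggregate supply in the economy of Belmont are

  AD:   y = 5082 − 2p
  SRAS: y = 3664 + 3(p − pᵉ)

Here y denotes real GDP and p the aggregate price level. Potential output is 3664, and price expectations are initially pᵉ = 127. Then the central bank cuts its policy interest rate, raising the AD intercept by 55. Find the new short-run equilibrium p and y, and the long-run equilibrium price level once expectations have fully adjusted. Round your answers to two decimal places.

Short run: p = 370.80, y = 4395.40. Long run: p = 736.50.

AD shifts right: new AD is y = 5137 − 2p. With pᵉ = 127, SRAS is y = 3283 + 3p.
Short run: 5137 − 2p = 3283 + 3p gives 1854 = 5p, so p = 370.80 and y = 5137 − 2p = 4395.40.
y = 4395.40 is above potential 3664; expectations adjust and SRAS shifts left until y = 3664.
Long run: on the new AD curve, 3664 = 5137 − 2p gives p = 736.50.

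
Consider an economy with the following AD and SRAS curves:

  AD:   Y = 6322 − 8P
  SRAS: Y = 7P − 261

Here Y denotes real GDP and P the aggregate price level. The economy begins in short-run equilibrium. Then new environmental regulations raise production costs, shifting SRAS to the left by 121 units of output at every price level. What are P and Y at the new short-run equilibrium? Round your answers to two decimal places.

P = 446.93, Y = 2746.53

This is a negative supply shock: SRAS shifts left.
New SRAS: Y = 7P − 382.
Set AD = SRAS: 6322 − 8P = 7P − 382, so 6704 = 15P and P = 446.93.
Substituting into AD, Y = 2746.53.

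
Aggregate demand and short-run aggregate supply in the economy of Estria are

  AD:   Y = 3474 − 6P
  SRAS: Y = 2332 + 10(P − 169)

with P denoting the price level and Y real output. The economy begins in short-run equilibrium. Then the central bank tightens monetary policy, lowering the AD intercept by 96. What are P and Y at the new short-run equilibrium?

P = 171, Y = 2352

This is a negative demand shock: AD shifts left.
New AD: Y = 3378 − 6P.
SRAS can be written Y = 642 + 10P.
Set AD = SRAS: 3378 − 6P = 642 + 10P, so 2736 = 16P and P = 171.
Y = 3378 − 6·171 = 2352.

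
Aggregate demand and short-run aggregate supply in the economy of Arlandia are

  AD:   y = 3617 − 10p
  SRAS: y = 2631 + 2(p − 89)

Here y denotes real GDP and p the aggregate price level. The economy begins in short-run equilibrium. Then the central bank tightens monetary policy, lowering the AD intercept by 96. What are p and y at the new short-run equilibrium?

p = 89, y = 2631

This is a negative demand shock: AD shifts left.
New AD: y = 3521 − 10p.
SRAS can be written y = 2453 + 2p.
Set AD = SRAS: 3521 − 10p = 2453 + 2p, so 1068 = 12p and p = 89.
y = 3521 − 10·89 = 2631.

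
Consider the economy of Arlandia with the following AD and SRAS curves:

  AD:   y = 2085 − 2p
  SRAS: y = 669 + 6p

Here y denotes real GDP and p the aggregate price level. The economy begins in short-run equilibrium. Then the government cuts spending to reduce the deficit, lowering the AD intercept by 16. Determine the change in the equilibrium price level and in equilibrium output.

This is a negative demand shock: AD shifts left.
New AD: y = 2069 − 2p.
Set AD = SRAS: 2069 − 2p = 669 + 6p, so 1400 = 8p and p = 175.
y = 2069 − 2·175 = 1719.
Initially p = 177, y = 1731, so Δp = -2 and Δy = -12.

Δp = -2, Δy = -12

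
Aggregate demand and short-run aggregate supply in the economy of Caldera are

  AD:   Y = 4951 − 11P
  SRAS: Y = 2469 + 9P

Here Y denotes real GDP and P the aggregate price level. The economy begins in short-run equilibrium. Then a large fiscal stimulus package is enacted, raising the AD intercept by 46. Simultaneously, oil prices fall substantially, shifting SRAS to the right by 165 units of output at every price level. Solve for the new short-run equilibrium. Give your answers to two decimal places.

P = 118.15, Y = 3697.35

After both shocks: AD is Y = 4997 − 11P and SRAS is Y = 2634 + 9P.
Setting them equal: 2363 = 20P, so P = 118.15.
Substituting into AD, Y = 3697.35.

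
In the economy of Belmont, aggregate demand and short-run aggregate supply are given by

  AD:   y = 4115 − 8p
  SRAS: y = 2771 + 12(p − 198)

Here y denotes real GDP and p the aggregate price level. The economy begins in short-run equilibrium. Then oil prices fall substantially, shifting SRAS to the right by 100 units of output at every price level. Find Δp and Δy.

This is a positive supply shock: SRAS shifts right.
New SRAS: y = 495 + 12p.
Set AD = SRAS: 4115 − 8p = 495 + 12p, so 3620 = 20p and p = 181.
y = 4115 − 8·181 = 2667.
Initially p = 186, y = 2627, so Δp = -5 and Δy = +40.

Δp = -5, Δy = +40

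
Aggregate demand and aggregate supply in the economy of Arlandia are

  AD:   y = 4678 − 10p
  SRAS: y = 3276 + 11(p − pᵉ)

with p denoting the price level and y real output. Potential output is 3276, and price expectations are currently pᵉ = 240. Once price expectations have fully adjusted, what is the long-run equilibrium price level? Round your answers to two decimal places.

Long-run p = 140.20

Short run: with pᵉ = 240, SRAS is y = 636 + 11p. Setting AD = SRAS gives 4042 = 21p, so p = 192.48 and y = 4678 − 10p = 2753.24.
Output 2753.24 is below potential 3276, so over time expected prices fall and SRAS shifts right until y returns to 3276.
Long run: y = 3276 on the AD curve gives 3276 = 4678 − 10p, so p = 140.20.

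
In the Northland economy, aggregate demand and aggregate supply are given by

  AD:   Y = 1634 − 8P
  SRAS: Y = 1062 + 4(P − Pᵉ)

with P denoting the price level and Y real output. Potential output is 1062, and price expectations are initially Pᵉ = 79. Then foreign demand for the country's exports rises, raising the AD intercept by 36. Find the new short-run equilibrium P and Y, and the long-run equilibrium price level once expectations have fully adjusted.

Short run: P = 77, Y = 1054. Long run: P = 76.

AD shifts right: new AD is Y = 1670 − 8P. With Pᵉ = 79, SRAS is Y = 746 + 4P.
Short run: 1670 − 8P = 746 + 4P gives 924 = 12P, so P = 77 and Y = 1670 − 8·77 = 1054.
Y = 1054 is below potential 1062; expectations adjust and SRAS shifts right until Y = 1062.
Long run: on the new AD curve, 1062 = 1670 − 8P gives P = 76.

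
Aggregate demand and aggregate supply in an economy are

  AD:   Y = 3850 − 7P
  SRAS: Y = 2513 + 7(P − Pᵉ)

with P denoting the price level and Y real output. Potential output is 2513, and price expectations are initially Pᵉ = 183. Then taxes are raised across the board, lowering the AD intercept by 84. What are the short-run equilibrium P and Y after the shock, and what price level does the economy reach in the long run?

AD shifts left: new AD is Y = 3766 − 7P. With Pᵉ = 183, SRAS is Y = 1232 + 7P.
Short run: 3766 − 7P = 1232 + 7P gives 2534 = 14P, so P = 181 and Y = 3766 − 7·181 = 2499.
Y = 2499 is below potential 2513; expectations adjust and SRAS shifts right until Y = 2513.
Long run: on the new AD curve, 2513 = 3766 − 7P gives P = 179.

Short run: P = 181, Y = 2499. Long run: P = 179.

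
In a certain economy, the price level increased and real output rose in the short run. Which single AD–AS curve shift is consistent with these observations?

AD shifted right

P rose and Y rose. An AD shift moves P and Y in the same direction; an SRAS shift moves them in opposite directions.
Here P and Y moved in the same direction, so the AD curve shifted.
Since Y rose, AD shifted right.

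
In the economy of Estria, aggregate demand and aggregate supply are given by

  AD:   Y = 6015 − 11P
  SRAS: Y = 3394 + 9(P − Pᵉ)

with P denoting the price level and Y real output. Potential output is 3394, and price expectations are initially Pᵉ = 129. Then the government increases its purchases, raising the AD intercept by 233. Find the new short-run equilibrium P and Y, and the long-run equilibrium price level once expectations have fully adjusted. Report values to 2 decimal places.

Short run: P = 200.75, Y = 4039.75. Long run: P = 259.45.

AD shifts right: new AD is Y = 6248 − 11P. With Pᵉ = 129, SRAS is Y = 2233 + 9P.
Short run: 6248 − 11P = 2233 + 9P gives 4015 = 20P, so P = 200.75 and Y = 6248 − 11P = 4039.75.
Y = 4039.75 is above potential 3394; expectations adjust and SRAS shifts left until Y = 3394.
Long run: on the new AD curve, 3394 = 6248 − 11P gives P = 259.45.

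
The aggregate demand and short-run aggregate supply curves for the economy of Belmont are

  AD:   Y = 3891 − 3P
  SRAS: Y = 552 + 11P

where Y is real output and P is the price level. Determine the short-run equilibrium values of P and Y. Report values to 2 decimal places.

Set AD = SRAS: 3891 − 3P = 552 + 11P, so 3339 = 14P and P = 238.50.
Substituting into AD, Y = 3891 − 3P = 3175.50.

P = 238.50, Y = 3175.50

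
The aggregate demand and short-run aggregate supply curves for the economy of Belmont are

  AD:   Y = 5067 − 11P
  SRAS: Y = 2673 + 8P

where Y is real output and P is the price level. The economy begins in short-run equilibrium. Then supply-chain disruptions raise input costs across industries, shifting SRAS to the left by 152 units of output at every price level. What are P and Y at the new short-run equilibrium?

P = 134, Y = 3593

This is a negative supply shock: SRAS shifts left.
New SRAS: Y = 2521 + 8P.
Set AD = SRAS: 5067 − 11P = 2521 + 8P, so 2546 = 19P and P = 134.
Y = 5067 − 11·134 = 3593.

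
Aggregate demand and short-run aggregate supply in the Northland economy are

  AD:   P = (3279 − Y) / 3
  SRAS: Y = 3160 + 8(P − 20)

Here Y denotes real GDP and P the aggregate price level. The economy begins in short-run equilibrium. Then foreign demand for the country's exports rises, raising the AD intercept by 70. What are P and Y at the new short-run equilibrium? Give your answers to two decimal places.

P = 31.73, Y = 3253.82

This is a positive demand shock: AD shifts right.
New AD: Y = 3349 − 3P.
SRAS can be written Y = 3000 + 8P.
Set AD = SRAS: 3349 − 3P = 3000 + 8P, so 349 = 11P and P = 31.73.
Substituting into AD, Y = 3253.82.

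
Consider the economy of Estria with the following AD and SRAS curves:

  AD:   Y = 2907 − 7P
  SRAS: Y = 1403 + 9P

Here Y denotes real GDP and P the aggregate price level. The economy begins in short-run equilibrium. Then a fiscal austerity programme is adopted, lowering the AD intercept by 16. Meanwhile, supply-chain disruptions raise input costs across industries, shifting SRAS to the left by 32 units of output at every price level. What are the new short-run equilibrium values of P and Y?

After both shocks: AD is Y = 2891 − 7P and SRAS is Y = 1371 + 9P.
Setting them equal: 1520 = 16P, so P = 95.
Y = 2891 − 7·95 = 2226.

P = 95, Y = 2226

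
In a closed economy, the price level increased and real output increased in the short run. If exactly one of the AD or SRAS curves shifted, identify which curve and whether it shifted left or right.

AD shifted right

P rose and Y rose. An AD shift moves P and Y in the same direction; an SRAS shift moves them in opposite directions.
Here P and Y moved in the same direction, so the AD curve shifted.
Since Y rose, AD shifted right.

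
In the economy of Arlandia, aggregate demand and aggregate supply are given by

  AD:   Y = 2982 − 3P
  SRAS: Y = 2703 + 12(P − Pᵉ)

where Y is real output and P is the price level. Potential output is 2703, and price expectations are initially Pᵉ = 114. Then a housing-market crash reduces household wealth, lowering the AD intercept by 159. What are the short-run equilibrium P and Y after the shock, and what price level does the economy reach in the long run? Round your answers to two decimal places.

Short run: P = 99.20, Y = 2525.40. Long run: P = 40.00.

AD shifts left: new AD is Y = 2823 − 3P. With Pᵉ = 114, SRAS is Y = 1335 + 12P.
Short run: 2823 − 3P = 1335 + 12P gives 1488 = 15P, so P = 99.20 and Y = 2823 − 3P = 2525.40.
Y = 2525.40 is below potential 2703; expectations adjust and SRAS shifts right until Y = 2703.
Long run: on the new AD curve, 2703 = 2823 − 3P gives P = 40.00.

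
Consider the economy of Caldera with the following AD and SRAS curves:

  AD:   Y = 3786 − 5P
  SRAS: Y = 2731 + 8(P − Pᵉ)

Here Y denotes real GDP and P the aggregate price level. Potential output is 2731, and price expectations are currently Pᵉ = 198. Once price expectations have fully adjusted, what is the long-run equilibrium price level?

Short run: with Pᵉ = 198, SRAS is Y = 1147 + 8P. Setting AD = SRAS gives 2639 = 13P, so P = 203 and Y = 3786 − 5·203 = 2771.
Output 2771 is above potential 2731, so over time expected prices rise and SRAS shifts left until Y returns to 2731.
Long run: Y = 2731 on the AD curve gives 2731 = 3786 − 5P, so P = 211.

Long-run P = 211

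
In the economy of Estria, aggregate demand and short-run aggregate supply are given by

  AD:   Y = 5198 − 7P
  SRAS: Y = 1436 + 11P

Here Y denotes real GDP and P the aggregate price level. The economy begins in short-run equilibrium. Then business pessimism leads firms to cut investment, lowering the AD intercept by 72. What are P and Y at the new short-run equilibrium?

This is a negative demand shock: AD shifts left.
New AD: Y = 5126 − 7P.
Set AD = SRAS: 5126 − 7P = 1436 + 11P, so 3690 = 18P and P = 205.
Y = 5126 − 7·205 = 3691.

P = 205, Y = 3691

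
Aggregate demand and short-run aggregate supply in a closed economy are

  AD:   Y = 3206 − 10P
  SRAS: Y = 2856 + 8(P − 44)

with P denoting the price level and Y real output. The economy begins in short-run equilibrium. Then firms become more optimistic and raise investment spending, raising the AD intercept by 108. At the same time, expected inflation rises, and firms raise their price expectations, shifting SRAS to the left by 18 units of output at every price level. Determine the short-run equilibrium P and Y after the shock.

P = 46, Y = 2854

After both shocks: AD is Y = 3314 − 10P and SRAS is Y = 2486 + 8P.
Setting them equal: 828 = 18P, so P = 46.
Y = 3314 − 10·46 = 2854.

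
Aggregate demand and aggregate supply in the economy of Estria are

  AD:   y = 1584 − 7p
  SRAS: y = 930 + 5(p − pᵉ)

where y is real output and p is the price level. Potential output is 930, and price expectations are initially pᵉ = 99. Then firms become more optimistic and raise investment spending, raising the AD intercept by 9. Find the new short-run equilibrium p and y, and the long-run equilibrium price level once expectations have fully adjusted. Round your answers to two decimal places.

AD shifts right: new AD is y = 1593 − 7p. With pᵉ = 99, SRAS is y = 435 + 5p.
Short run: 1593 − 7p = 435 + 5p gives 1158 = 12p, so p = 96.50 and y = 1593 − 7p = 917.50.
y = 917.50 is below potential 930; expectations adjust and SRAS shifts right until y = 930.
Long run: on the new AD curve, 930 = 1593 − 7p gives p = 94.71.

Short run: p = 96.50, y = 917.50. Long run: p = 94.71.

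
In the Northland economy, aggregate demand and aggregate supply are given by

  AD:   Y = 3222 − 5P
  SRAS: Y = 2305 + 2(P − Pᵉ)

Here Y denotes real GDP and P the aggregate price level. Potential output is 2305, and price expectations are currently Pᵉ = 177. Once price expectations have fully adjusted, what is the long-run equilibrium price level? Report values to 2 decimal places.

Short run: with Pᵉ = 177, SRAS is Y = 1951 + 2P. Setting AD = SRAS gives 1271 = 7P, so P = 181.57 and Y = 3222 − 5P = 2314.14.
Output 2314.14 is above potential 2305, so over time expected prices rise and SRAS shifts left until Y returns to 2305.
Long run: Y = 2305 on the AD curve gives 2305 = 3222 − 5P, so P = 183.40.

Long-run P = 183.40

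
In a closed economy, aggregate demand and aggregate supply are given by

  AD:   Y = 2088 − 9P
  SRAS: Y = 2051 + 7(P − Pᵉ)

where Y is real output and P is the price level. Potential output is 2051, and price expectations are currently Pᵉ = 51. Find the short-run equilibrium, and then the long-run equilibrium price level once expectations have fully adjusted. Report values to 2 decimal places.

Short run: P = 24.63, Y = 1866.38. Long run: P = 4.11.

Short run: with Pᵉ = 51, SRAS is Y = 1694 + 7P. Setting AD = SRAS gives 394 = 16P, so P = 24.63 and Y = 2088 − 9P = 1866.38.
Output 1866.38 is below potential 2051, so over time expected prices fall and SRAS shifts right until Y returns to 2051.
Long run: Y = 2051 on the AD curve gives 2051 = 2088 − 9P, so P = 4.11.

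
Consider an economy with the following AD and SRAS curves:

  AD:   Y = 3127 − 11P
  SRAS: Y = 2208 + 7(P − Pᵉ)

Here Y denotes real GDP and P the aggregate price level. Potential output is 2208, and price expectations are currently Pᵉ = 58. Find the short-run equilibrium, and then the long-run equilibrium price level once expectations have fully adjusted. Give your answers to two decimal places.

Short run: with Pᵉ = 58, SRAS is Y = 1802 + 7P. Setting AD = SRAS gives 1325 = 18P, so P = 73.61 and Y = 3127 − 11P = 2317.28.
Output 2317.28 is above potential 2208, so over time expected prices rise and SRAS shifts left until Y returns to 2208.
Long run: Y = 2208 on the AD curve gives 2208 = 3127 − 11P, so P = 83.55.

Short run: P = 73.61, Y = 2317.28. Long run: P = 83.55.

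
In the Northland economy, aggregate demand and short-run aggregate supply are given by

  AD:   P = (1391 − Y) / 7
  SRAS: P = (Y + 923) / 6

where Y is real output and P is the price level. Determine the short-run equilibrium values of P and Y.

Rearrange AD to Y = 1391 − 7P.
Rearrange SRAS to Y = 6P − 923.
Set AD = SRAS: 1391 − 7P = 6P − 923, so 2314 = 13P and P = 178.
Then Y = 1391 − 7·178 = 145.

P = 178, Y = 145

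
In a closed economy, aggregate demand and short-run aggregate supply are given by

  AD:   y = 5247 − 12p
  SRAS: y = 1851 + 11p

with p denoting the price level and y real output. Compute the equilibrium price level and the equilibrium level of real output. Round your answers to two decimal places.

Set AD = SRAS: 5247 − 12p = 1851 + 11p, so 3396 = 23p and p = 147.65.
Substituting into AD, y = 5247 − 12p = 3475.17.

p = 147.65, y = 3475.17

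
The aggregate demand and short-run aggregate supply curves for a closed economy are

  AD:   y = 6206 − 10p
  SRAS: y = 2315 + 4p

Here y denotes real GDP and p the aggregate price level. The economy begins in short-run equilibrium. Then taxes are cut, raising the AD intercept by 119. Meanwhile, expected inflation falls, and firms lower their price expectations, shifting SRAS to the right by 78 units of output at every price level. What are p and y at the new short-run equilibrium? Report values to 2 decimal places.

p = 280.86, y = 3516.43

After both shocks: AD is y = 6325 − 10p and SRAS is y = 2393 + 4p.
Setting them equal: 3932 = 14p, so p = 280.86.
Substituting into AD, y = 3516.43.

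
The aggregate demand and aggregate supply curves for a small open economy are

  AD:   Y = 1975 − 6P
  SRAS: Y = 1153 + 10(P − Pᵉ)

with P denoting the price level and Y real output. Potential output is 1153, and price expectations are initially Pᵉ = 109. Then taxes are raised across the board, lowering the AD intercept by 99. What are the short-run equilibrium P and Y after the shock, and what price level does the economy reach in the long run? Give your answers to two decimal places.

Short run: P = 113.31, Y = 1196.13. Long run: P = 120.50.

AD shifts left: new AD is Y = 1876 − 6P. With Pᵉ = 109, SRAS is Y = 63 + 10P.
Short run: 1876 − 6P = 63 + 10P gives 1813 = 16P, so P = 113.31 and Y = 1876 − 6P = 1196.13.
Y = 1196.13 is above potential 1153; expectations adjust and SRAS shifts left until Y = 1153.
Long run: on the new AD curve, 1153 = 1876 − 6P gives P = 120.50.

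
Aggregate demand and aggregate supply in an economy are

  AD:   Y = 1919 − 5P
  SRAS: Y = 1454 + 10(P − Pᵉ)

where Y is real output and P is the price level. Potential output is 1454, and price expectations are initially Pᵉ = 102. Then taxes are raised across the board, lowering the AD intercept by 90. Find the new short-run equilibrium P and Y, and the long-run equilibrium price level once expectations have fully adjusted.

Short run: P = 93, Y = 1364. Long run: P = 75.

AD shifts left: new AD is Y = 1829 − 5P. With Pᵉ = 102, SRAS is Y = 434 + 10P.
Short run: 1829 − 5P = 434 + 10P gives 1395 = 15P, so P = 93 and Y = 1829 − 5·93 = 1364.
Y = 1364 is below potential 1454; expectations adjust and SRAS shifts right until Y = 1454.
Long run: on the new AD curve, 1454 = 1829 − 5P gives P = 75.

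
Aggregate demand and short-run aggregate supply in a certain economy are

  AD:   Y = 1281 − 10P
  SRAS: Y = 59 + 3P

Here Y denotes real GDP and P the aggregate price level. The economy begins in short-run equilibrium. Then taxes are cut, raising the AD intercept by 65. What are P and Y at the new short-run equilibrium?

P = 99, Y = 356

This is a positive demand shock: AD shifts right.
New AD: Y = 1346 − 10P.
Set AD = SRAS: 1346 − 10P = 59 + 3P, so 1287 = 13P and P = 99.
Y = 1346 − 10·99 = 356.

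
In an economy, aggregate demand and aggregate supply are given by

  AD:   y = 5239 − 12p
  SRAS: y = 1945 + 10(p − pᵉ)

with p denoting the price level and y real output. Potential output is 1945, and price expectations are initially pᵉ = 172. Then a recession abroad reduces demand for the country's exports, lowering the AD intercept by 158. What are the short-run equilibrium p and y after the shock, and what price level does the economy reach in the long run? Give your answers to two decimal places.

Short run: p = 220.73, y = 2432.27. Long run: p = 261.33.

AD shifts left: new AD is y = 5081 − 12p. With pᵉ = 172, SRAS is y = 225 + 10p.
Short run: 5081 − 12p = 225 + 10p gives 4856 = 22p, so p = 220.73 and y = 5081 − 12p = 2432.27.
y = 2432.27 is above potential 1945; expectations adjust and SRAS shifts left until y = 1945.
Long run: on the new AD curve, 1945 = 5081 − 12p gives p = 261.33.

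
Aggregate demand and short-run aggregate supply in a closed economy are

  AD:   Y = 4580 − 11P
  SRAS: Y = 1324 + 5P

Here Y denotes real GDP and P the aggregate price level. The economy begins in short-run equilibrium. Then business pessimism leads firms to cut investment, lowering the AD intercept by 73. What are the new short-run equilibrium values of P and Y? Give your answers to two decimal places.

This is a negative demand shock: AD shifts left.
New AD: Y = 4507 − 11P.
Set AD = SRAS: 4507 − 11P = 1324 + 5P, so 3183 = 16P and P = 198.94.
Substituting into AD, Y = 2318.69.

P = 198.94, Y = 2318.69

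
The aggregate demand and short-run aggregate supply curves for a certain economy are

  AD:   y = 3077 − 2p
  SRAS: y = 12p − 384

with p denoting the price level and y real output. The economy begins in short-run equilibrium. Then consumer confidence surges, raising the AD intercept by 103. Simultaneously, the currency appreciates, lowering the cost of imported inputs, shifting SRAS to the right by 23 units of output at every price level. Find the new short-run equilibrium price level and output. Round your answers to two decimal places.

After both shocks: AD is y = 3180 − 2p and SRAS is y = 12p − 361.
Setting them equal: 3541 = 14p, so p = 252.93.
Substituting into AD, y = 2674.14.

p = 252.93, y = 2674.14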